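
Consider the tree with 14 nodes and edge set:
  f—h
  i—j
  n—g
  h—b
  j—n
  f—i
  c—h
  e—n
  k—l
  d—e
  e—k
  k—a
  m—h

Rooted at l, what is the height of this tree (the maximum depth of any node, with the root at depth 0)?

8

A deepest node is c, reached by l → k → e → n → j → i → f → h → c.
That path has 8 edges, so the height is 8.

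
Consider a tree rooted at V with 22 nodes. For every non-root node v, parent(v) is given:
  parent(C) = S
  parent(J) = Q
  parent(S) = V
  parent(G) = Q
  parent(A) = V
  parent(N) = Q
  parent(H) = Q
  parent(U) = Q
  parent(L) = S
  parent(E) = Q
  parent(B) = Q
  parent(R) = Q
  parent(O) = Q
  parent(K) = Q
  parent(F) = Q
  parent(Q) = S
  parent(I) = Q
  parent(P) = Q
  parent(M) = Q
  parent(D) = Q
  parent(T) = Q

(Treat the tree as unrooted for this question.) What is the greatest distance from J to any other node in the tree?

The node farthest from J is A, via J–Q–S–V–A — 4 edges.

4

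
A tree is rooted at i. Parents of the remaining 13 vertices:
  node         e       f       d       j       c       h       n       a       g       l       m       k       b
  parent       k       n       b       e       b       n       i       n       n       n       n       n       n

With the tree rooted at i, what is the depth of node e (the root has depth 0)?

3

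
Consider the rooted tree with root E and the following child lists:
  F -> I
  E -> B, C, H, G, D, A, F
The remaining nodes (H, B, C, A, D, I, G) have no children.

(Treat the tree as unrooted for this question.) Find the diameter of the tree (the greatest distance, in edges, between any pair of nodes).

BFS from I reaches H last, at distance 3; BFS from H confirms no node is farther.
Path: I - F - E - H.

3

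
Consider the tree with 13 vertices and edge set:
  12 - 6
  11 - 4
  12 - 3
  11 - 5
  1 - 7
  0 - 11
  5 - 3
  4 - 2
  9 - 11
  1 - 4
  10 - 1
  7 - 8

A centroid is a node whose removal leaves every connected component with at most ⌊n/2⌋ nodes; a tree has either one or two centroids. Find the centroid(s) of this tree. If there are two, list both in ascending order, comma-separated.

11

Removing 11 splits the tree into components of sizes 6, 4, 1, 1; the largest is 6 ≤ ⌊13/2⌋ = 6.
Every other node leaves some component of size > 6, so the centroid is unique.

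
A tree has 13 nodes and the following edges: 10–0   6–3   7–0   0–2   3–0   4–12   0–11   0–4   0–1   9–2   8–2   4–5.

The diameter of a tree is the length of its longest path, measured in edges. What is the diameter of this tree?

BFS from 5 reaches 6 last, at distance 4; BFS from 6 confirms no node is farther.
Path: 5 – 4 – 0 – 3 – 6.

4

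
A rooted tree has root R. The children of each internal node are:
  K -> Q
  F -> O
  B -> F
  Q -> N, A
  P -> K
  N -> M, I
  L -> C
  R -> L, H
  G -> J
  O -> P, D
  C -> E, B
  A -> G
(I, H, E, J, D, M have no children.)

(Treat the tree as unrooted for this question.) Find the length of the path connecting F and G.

The path is F–O–P–K–Q–A–G, which has 6 edges.

6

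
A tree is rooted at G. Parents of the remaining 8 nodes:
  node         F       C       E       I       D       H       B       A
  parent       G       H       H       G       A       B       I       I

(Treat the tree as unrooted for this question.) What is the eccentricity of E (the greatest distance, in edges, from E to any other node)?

5

The node farthest from E is F (D also at distance 5), via E – H – B – I – G – F — 5 edges.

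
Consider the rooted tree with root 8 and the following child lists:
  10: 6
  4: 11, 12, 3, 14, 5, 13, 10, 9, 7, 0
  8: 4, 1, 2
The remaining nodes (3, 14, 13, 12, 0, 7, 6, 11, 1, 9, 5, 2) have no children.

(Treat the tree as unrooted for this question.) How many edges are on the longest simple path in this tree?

Starting from 2, a farthest node is 6 at distance 4.
One longest path: 2 – 8 – 4 – 10 – 6.
So the diameter is 4.

4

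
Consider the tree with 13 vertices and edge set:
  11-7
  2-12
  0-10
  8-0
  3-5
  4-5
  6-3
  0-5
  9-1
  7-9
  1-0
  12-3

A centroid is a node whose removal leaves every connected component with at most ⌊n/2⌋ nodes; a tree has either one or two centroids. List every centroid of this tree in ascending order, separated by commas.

0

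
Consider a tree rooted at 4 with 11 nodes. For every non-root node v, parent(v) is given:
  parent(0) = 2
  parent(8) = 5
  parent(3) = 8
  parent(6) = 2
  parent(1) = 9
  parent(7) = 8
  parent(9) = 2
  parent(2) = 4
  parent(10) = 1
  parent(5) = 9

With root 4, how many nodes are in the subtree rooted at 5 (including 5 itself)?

Descendants of 5 (including itself): 5, 8, 7, 3. That's 4.

4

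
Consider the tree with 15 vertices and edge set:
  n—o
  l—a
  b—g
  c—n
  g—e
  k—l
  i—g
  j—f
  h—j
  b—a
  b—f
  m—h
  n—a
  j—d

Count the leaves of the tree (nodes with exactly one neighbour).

7

The leaves are c, d, e, i, k, m, o.
That is 7 leaves.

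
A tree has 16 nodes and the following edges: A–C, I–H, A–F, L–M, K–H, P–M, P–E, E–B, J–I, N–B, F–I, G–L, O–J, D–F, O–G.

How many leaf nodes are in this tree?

4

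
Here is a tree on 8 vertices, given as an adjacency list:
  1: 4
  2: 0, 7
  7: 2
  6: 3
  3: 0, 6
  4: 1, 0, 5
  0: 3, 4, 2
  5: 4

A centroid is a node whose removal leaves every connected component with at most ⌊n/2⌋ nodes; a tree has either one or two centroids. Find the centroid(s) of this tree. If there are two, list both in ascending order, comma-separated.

0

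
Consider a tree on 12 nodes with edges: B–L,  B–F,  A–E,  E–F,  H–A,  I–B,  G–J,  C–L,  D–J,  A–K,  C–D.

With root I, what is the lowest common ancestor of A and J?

B

A's ancestor chain is A, E, F, B, I and J's is J, D, C, L, B, I; they first meet at B.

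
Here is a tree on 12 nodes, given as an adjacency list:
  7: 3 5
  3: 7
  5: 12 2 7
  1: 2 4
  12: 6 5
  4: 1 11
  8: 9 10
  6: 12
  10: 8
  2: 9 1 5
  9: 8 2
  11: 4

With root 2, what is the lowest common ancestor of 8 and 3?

8's ancestor chain is 8, 9, 2 and 3's is 3, 7, 5, 2; they first meet at 2.

2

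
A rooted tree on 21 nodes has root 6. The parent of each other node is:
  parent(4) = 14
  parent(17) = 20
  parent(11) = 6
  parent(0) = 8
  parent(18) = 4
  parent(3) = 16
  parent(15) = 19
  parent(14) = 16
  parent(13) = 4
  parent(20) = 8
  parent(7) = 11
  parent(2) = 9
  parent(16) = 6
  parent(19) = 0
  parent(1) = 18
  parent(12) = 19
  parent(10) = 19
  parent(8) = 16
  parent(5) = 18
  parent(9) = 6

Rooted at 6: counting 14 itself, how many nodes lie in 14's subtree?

6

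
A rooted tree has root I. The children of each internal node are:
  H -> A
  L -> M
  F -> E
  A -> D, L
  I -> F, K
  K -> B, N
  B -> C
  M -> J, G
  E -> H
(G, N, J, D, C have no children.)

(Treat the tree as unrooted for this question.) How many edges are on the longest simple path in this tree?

10

BFS from G reaches C last, at distance 10; BFS from C confirms no node is farther.
Path: G-M-L-A-H-E-F-I-K-B-C.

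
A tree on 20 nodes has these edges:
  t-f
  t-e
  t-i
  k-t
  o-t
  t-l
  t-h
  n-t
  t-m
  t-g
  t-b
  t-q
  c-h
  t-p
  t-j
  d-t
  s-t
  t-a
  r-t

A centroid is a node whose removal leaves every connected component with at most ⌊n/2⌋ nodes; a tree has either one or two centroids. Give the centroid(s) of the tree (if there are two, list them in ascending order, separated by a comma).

t

Removing t splits the tree into components of sizes 2, 1, 1, 1, 1, 1, 1, 1, 1, 1, 1, 1, 1, 1, 1, 1, 1, 1; the largest is 2 ≤ ⌊20/2⌋ = 10.
No neighbour of t does as well, so t is the unique centroid.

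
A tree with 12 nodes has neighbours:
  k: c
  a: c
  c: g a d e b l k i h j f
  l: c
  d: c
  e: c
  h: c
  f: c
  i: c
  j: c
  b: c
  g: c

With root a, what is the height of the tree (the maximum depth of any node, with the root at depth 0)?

2

The longest root-to-leaf path is a-c-f (2 edges).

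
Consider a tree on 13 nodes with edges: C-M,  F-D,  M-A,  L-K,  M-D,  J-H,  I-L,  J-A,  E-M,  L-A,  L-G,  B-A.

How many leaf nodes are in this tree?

Exactly 8 nodes have a single neighbour: B, C, E, F, G, H, I, K.

8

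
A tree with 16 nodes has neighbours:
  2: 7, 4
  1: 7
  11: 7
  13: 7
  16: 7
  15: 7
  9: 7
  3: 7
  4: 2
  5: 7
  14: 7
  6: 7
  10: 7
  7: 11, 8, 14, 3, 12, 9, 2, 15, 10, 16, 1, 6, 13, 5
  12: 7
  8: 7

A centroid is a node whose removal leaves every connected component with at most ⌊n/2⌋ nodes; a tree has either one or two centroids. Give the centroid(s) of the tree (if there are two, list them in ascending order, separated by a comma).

If 7 is removed the pieces have sizes 2, 1, 1, 1, 1, 1, 1, 1, 1, 1, 1, 1, 1, 1, all ≤ ⌊16/2⌋ = 8.
Every other node leaves some component of size > 8, so the centroid is unique.

7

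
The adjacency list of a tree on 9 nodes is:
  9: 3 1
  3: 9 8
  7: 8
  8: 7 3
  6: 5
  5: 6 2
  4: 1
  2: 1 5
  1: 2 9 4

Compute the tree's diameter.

7

A longest path is 7-8-3-9-1-2-5-6, with 7 edges.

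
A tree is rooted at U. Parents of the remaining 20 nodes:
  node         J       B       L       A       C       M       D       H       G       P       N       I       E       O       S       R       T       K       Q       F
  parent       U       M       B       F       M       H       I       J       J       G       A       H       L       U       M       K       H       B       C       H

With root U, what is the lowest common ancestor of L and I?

Path L→root: L B M H J U; path I→root: I H J U.
First common node: H.

H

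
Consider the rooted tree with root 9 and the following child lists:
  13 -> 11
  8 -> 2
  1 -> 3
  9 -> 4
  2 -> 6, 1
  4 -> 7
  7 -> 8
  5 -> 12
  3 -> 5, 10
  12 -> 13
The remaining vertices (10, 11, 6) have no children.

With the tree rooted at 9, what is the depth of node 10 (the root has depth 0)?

Climbing from 10 to the root: 10 – 3 – 1 – 2 – 8 – 7 – 4 – 9. That's 7 steps.

7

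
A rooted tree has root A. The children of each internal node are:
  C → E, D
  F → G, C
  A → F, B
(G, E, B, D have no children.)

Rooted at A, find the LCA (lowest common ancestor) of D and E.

C

Path D→root: D C F A; path E→root: E C F A.
First common node: C.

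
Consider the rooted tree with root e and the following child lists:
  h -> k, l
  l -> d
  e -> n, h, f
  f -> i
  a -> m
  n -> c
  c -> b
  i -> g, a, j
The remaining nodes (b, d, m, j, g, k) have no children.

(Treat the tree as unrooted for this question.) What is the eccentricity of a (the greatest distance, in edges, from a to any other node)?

6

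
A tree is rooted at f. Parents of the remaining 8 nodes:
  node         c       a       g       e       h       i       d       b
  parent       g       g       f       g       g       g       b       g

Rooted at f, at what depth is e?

f–g–e — 2 edges.

2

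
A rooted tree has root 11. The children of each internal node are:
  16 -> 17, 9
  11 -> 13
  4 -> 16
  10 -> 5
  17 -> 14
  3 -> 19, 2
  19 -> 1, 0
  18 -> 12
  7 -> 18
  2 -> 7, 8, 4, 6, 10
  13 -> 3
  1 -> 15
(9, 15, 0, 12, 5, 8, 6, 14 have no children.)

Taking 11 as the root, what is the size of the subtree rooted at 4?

5

4's subtree: {4, 16, 17, 9, 14}, size 5.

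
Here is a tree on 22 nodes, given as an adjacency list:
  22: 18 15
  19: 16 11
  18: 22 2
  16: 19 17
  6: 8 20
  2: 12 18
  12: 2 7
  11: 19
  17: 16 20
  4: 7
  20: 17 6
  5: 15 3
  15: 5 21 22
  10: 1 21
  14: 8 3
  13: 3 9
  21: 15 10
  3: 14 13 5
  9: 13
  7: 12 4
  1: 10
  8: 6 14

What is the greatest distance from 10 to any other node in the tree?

The node farthest from 10 is 11, via 10-21-15-5-3-14-8-6-20-17-16-19-11 — 12 edges.

12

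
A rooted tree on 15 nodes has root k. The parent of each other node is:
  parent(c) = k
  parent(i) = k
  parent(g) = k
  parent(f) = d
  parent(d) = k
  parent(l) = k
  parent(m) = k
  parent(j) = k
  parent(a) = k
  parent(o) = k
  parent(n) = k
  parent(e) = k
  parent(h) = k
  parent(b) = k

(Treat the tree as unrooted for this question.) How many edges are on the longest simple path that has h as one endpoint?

3

A farthest node from h is f.
The path h–k–d–f has 3 edges.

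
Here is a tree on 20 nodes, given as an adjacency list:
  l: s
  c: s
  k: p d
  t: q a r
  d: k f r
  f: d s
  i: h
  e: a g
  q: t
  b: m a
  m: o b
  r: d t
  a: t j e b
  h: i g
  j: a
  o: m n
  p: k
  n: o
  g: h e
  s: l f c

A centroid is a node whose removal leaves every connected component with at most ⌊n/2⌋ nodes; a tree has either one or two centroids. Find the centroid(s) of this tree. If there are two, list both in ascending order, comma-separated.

Delete a: the remaining components have sizes 10, 4, 4, 1. Max 10 ≤ 10, so a is a centroid.
t is adjacent to a and is also a centroid (the largest component after removing it is likewise 10).

a, t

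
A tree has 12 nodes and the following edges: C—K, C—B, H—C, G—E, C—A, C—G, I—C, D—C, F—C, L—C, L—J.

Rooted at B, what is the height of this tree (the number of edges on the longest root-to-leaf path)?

The longest root-to-leaf path is B – C – G – E (3 edges).

3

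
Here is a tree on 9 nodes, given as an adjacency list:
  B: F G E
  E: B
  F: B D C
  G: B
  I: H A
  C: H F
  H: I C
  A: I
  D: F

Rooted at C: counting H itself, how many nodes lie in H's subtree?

H's subtree: {H, I, A}, size 3.

3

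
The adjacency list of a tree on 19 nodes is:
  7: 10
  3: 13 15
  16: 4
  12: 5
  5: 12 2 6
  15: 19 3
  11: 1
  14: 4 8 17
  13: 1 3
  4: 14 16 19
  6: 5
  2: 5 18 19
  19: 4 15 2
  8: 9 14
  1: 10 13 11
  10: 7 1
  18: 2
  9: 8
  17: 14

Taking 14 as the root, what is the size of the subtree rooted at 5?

3

The subtree rooted at 5 contains: 5, 6, 12 — 3 nodes.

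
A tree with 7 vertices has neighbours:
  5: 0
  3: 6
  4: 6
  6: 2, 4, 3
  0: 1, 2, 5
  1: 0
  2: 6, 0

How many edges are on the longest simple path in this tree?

4

BFS from 1 reaches 4 last, at distance 4; BFS from 4 confirms no node is farther.
Path: 1 – 0 – 2 – 6 – 4.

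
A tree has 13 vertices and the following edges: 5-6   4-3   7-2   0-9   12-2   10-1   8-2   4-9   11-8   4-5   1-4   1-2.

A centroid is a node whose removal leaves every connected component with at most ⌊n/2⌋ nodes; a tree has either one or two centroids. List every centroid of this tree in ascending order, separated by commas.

If 1 is removed the pieces have sizes 6, 5, 1, all ≤ ⌊13/2⌋ = 6.
Every other node leaves some component of size > 6, so the centroid is unique.

1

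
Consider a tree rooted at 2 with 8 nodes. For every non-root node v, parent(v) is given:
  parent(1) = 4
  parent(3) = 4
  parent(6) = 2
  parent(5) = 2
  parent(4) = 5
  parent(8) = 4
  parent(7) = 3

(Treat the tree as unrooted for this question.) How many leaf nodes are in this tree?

4

Degree-1 nodes: 1, 6, 7, 8 — 4 of them.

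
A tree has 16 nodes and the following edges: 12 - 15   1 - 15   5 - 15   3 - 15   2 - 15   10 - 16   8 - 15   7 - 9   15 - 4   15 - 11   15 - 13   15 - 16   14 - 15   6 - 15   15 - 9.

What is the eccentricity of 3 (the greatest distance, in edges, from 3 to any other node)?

3

Distances from 3 peak at 3, attained at 7 (10 also at distance 3).
3 – 15 – 9 – 7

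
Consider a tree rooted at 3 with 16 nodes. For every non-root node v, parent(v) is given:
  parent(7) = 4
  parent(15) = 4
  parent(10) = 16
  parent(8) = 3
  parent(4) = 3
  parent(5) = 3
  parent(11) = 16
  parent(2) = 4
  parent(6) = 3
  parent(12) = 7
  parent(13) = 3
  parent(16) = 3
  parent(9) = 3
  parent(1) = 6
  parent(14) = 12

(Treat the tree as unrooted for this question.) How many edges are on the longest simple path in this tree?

6

A longest path is 14 – 12 – 7 – 4 – 3 – 16 – 10, with 6 edges.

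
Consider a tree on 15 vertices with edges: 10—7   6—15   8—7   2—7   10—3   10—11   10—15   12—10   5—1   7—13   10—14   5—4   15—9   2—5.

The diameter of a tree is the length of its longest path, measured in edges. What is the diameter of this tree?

6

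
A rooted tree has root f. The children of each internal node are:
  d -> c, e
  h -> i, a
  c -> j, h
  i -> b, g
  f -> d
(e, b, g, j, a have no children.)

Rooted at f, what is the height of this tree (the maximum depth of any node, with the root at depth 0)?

The longest root-to-leaf path is f – d – c – h – i – g (5 edges).

5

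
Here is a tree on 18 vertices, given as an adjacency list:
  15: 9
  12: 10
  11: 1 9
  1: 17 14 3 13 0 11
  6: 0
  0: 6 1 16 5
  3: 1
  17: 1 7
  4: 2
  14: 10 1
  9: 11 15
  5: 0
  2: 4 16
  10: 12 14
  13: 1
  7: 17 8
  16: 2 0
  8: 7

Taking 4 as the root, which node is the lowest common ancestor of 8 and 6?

0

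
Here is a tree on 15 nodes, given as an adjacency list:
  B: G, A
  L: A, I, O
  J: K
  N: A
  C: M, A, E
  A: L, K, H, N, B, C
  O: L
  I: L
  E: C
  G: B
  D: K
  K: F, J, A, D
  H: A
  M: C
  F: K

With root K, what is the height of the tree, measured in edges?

3

I sits deepest: K–A–L–I — 3 edges from the root.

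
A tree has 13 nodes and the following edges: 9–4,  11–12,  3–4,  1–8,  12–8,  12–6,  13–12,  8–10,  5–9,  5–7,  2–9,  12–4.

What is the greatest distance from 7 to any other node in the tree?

6

A farthest node from 7 is 10 (1 also at distance 6).
The path 7–5–9–4–12–8–10 has 6 edges.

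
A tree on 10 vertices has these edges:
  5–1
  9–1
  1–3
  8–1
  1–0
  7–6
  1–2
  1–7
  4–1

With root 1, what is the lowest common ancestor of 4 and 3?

4's ancestor chain is 4, 1 and 3's is 3, 1; they first meet at 1.

1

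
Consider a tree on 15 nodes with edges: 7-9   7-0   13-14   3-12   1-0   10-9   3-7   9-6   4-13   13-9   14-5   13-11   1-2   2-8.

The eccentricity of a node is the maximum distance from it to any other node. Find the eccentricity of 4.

Distances from 4 peak at 7, attained at 8.
4-13-9-7-0-1-2-8

7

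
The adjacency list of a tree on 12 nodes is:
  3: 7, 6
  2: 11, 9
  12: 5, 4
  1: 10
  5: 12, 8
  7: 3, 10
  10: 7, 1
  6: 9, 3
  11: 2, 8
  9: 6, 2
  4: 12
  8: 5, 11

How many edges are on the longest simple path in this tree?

11

Starting from 4, a farthest node is 1 at distance 11.
One longest path: 4–12–5–8–11–2–9–6–3–7–10–1.
So the diameter is 11.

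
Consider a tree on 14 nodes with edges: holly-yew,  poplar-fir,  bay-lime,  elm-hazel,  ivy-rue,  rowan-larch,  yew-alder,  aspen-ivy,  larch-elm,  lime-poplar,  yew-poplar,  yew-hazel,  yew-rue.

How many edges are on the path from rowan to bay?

Walking from rowan: rowan–larch–elm–hazel–yew–poplar–lime–bay. Length 7.

7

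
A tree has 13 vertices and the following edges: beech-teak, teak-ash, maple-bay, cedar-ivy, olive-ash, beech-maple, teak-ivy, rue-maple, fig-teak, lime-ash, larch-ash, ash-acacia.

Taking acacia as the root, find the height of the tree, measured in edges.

A deepest node is bay, reached by acacia → ash → teak → beech → maple → bay.
That path has 5 edges, so the height is 5.

5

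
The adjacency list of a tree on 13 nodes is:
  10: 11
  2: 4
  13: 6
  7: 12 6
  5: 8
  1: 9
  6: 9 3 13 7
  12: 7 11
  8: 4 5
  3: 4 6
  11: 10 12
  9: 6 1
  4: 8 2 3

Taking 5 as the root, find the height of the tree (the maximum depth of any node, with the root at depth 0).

The longest root-to-leaf path is 5 → 8 → 4 → 3 → 6 → 7 → 12 → 11 → 10 (8 edges).

8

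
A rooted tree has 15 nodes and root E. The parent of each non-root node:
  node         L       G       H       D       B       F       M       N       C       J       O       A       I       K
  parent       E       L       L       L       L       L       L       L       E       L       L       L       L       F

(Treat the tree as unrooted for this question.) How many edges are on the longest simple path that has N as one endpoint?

3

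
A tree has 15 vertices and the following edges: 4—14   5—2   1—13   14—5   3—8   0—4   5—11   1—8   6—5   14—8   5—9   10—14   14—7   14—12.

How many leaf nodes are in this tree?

Exactly 10 nodes have a single neighbour: 0, 2, 3, 6, 7, 9, 10, 11, 12, 13.

10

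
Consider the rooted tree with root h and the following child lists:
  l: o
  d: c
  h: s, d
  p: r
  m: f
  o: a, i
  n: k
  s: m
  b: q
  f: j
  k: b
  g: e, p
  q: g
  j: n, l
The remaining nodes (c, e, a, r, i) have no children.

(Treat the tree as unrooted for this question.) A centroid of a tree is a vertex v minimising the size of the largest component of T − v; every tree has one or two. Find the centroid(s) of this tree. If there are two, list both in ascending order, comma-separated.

Removing j splits the tree into components of sizes 8, 6, 4; the largest is 8 ≤ ⌊19/2⌋ = 9.
Every other node leaves some component of size > 9, so the centroid is unique.

j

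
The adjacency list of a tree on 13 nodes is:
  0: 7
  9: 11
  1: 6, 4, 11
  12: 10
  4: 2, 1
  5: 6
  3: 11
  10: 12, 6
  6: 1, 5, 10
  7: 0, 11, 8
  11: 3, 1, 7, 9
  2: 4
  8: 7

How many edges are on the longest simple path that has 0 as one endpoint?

6

A farthest node from 0 is 12.
The path 0 – 7 – 11 – 1 – 6 – 10 – 12 has 6 edges.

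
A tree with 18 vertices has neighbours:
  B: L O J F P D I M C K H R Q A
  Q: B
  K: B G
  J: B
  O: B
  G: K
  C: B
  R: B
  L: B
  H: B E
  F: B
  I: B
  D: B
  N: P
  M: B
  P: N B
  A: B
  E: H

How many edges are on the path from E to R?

3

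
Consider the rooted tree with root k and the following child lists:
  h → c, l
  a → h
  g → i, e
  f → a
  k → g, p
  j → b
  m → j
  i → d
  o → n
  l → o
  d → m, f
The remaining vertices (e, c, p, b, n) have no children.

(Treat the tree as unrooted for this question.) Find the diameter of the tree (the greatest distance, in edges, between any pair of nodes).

A longest path is n–o–l–h–a–f–d–i–g–k–p, with 10 edges.

10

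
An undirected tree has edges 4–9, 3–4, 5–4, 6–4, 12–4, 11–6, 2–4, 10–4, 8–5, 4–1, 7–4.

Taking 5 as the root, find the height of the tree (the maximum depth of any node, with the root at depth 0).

11 sits deepest: 5–4–6–11 — 3 edges from the root.

3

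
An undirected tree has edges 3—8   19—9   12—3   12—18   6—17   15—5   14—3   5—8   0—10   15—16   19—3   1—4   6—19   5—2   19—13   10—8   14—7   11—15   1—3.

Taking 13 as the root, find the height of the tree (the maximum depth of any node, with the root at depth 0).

A deepest node is 11, reached by 13 – 19 – 3 – 8 – 5 – 15 – 11.
That path has 6 edges, so the height is 6.

6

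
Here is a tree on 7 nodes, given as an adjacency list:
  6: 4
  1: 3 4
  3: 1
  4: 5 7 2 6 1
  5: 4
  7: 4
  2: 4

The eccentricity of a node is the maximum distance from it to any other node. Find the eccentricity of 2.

3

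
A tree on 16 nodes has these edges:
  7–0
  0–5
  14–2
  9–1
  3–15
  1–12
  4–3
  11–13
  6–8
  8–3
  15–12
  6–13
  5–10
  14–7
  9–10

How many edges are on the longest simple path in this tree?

14

BFS from 2 reaches 11 last, at distance 14; BFS from 11 confirms no node is farther.
Path: 2–14–7–0–5–10–9–1–12–15–3–8–6–13–11.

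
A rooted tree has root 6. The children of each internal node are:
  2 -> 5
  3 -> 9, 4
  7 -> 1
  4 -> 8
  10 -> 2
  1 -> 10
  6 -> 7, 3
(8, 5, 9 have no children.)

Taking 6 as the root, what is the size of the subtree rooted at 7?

5

Descendants of 7 (including itself): 7, 1, 10, 2, 5. That's 5.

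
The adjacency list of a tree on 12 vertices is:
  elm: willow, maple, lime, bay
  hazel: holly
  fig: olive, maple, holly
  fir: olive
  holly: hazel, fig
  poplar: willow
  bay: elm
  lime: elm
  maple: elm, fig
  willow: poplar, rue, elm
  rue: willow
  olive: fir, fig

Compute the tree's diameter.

Starting from fir, a farthest node is poplar at distance 6.
One longest path: fir – olive – fig – maple – elm – willow – poplar.
So the diameter is 6.

6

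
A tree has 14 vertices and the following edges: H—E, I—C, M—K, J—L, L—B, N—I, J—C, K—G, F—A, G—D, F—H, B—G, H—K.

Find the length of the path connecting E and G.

The path is E–H–K–G, which has 3 edges.

3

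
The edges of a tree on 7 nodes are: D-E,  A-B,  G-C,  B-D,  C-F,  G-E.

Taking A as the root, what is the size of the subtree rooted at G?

3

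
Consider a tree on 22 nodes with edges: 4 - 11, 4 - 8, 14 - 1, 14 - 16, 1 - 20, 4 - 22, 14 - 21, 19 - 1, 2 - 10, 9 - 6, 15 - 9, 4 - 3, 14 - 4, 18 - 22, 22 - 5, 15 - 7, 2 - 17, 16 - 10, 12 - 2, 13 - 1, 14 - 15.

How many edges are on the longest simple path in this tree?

7

BFS from 17 reaches 5 last, at distance 7; BFS from 5 confirms no node is farther.
Path: 17-2-10-16-14-4-22-5.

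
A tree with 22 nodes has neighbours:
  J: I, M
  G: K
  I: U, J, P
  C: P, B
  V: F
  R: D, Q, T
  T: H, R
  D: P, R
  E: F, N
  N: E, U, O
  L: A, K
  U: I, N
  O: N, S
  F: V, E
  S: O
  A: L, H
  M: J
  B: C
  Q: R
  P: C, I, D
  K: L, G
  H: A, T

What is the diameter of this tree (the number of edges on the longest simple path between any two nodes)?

14

BFS from G reaches V last, at distance 14; BFS from V confirms no node is farther.
Path: G - K - L - A - H - T - R - D - P - I - U - N - E - F - V.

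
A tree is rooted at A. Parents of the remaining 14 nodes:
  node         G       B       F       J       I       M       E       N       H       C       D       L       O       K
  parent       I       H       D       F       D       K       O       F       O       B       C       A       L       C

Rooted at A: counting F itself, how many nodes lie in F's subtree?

The subtree rooted at F contains: F, N, J — 3 nodes.

3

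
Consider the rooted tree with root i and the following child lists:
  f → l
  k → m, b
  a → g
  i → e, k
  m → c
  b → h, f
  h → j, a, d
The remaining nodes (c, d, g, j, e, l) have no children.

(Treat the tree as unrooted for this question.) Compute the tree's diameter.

A longest path is c - m - k - b - h - a - g, with 6 edges.

6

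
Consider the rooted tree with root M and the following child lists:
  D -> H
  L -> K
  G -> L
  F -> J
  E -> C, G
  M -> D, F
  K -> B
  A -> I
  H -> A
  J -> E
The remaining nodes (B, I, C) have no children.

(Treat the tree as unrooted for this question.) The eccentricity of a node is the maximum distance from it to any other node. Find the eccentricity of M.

A farthest node from M is B.
The path M–F–J–E–G–L–K–B has 7 edges.

7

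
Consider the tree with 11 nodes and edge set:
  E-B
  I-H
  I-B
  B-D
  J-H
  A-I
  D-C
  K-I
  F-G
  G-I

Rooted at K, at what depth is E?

K – I – B – E — 3 edges.

3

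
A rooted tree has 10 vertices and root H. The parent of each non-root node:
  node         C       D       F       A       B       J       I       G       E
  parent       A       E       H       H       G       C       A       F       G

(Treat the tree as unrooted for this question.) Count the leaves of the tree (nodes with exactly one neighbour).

4

The leaves are B, D, I, J.
That is 4 leaves.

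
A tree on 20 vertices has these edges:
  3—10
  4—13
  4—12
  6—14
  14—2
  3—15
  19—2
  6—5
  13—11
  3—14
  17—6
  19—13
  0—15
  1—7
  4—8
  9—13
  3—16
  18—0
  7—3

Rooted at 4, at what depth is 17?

6

Climbing from 17 to the root: 17 – 6 – 14 – 2 – 19 – 13 – 4. That's 6 steps.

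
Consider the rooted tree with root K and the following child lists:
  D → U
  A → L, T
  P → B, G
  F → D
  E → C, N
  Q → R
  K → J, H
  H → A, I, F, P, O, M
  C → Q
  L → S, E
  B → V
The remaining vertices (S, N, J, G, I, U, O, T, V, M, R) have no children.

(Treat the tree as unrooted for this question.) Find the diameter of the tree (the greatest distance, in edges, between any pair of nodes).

BFS from R reaches V last, at distance 9; BFS from V confirms no node is farther.
Path: R–Q–C–E–L–A–H–P–B–V.

9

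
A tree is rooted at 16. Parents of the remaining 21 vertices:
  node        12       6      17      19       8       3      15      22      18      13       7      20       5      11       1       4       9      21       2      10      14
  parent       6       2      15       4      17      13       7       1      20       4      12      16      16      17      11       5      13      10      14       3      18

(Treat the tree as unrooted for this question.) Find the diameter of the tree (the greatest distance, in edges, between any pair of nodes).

18

A longest path is 21–10–3–13–4–5–16–20–18–14–2–6–12–7–15–17–11–1–22, with 18 edges.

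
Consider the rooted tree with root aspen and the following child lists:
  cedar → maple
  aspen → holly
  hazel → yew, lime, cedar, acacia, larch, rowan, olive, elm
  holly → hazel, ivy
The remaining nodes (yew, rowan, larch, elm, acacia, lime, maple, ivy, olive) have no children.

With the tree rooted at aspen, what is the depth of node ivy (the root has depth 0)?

2

Climbing from ivy to the root: ivy → holly → aspen. That's 2 steps.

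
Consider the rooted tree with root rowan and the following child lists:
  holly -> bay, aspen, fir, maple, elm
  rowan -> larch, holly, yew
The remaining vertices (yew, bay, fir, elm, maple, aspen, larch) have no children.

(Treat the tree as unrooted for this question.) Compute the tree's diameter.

Starting from yew, a farthest node is elm at distance 3.
One longest path: yew – rowan – holly – elm.
So the diameter is 3.

3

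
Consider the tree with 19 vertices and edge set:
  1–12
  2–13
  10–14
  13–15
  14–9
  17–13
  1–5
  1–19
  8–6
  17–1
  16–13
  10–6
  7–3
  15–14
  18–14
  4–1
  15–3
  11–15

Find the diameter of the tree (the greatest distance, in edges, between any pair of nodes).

BFS from 4 reaches 8 last, at distance 8; BFS from 8 confirms no node is farther.
Path: 4-1-17-13-15-14-10-6-8.

8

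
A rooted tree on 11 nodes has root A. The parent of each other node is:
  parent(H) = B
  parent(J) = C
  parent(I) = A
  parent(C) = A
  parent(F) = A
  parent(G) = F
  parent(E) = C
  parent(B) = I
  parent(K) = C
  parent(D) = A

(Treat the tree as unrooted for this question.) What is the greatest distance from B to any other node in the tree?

4

A farthest node from B is E (J, G, K also at distance 4).
The path B-I-A-C-E has 4 edges.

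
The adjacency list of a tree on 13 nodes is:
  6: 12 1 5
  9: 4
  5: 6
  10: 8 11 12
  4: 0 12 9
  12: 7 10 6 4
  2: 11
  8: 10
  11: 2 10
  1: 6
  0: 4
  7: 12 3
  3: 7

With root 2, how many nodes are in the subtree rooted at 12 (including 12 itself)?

The subtree rooted at 12 contains: 12, 7, 4, 6, 3, 9, 0, 1, 5 — 9 nodes.

9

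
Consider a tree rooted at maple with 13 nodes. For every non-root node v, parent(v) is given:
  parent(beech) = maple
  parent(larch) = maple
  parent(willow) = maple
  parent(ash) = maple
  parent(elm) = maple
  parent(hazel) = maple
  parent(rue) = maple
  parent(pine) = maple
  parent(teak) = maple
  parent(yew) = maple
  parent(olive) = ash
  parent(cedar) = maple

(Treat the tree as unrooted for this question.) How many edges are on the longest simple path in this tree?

A longest path is olive–ash–maple–pine, with 3 edges.

3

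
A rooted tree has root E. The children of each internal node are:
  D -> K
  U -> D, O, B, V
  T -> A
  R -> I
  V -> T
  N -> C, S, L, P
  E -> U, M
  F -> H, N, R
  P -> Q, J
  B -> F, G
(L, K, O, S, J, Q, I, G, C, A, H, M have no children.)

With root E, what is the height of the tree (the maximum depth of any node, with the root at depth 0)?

6

A deepest node is Q, reached by E → U → B → F → N → P → Q.
That path has 6 edges, so the height is 6.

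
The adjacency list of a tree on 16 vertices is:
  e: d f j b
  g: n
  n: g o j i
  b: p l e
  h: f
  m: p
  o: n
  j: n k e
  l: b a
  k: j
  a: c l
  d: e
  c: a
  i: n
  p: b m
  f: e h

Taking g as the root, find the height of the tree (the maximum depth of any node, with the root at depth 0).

7

A deepest node is c, reached by g–n–j–e–b–l–a–c.
That path has 7 edges, so the height is 7.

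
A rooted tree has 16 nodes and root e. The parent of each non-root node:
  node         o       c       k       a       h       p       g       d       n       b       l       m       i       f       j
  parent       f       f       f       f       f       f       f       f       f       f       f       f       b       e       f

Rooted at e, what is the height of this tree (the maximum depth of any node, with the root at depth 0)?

3

i sits deepest: e–f–b–i — 3 edges from the root.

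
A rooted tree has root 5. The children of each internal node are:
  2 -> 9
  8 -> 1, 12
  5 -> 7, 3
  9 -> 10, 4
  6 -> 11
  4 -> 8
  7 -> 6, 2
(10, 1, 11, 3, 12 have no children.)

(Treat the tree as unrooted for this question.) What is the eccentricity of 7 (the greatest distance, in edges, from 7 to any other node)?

5

A farthest node from 7 is 12 (1 also at distance 5).
The path 7-2-9-4-8-12 has 5 edges.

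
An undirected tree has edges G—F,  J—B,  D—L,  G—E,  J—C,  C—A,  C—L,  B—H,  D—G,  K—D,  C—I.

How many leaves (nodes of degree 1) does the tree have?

6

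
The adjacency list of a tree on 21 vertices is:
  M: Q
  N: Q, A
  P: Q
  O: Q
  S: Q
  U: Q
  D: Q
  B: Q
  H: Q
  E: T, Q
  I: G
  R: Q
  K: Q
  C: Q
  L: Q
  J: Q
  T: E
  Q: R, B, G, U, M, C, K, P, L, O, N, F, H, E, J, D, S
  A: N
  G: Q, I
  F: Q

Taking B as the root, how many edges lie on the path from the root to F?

2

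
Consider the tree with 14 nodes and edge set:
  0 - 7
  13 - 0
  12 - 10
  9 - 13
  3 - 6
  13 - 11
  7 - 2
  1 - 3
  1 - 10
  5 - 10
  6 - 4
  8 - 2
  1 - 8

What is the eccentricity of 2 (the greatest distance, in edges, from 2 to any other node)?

5

A farthest node from 2 is 4.
The path 2–8–1–3–6–4 has 5 edges.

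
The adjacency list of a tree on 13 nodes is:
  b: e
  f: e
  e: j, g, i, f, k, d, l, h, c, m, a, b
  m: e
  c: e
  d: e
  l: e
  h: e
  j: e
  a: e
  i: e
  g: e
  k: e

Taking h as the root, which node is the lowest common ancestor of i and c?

e

i's ancestor chain is i, e, h and c's is c, e, h; they first meet at e.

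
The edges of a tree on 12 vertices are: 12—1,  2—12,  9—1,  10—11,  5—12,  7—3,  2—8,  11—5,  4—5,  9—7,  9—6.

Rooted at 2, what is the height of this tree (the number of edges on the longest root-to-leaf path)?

3 sits deepest: 2 → 12 → 1 → 9 → 7 → 3 — 5 edges from the root.

5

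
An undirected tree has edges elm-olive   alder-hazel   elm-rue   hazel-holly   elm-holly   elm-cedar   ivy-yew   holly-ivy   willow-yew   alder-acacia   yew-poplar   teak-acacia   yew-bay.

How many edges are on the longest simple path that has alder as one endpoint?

Distances from alder peak at 5, attained at poplar (willow, bay also at distance 5).
alder–hazel–holly–ivy–yew–poplar

5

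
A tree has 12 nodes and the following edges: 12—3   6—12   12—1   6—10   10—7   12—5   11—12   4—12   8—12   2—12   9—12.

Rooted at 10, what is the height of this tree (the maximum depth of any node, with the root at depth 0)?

3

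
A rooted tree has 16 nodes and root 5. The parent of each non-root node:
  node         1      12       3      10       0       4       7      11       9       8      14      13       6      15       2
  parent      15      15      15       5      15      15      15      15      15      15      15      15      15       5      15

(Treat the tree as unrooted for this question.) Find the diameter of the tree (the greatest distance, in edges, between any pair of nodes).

3

A longest path is 10 – 5 – 15 – 11, with 3 edges.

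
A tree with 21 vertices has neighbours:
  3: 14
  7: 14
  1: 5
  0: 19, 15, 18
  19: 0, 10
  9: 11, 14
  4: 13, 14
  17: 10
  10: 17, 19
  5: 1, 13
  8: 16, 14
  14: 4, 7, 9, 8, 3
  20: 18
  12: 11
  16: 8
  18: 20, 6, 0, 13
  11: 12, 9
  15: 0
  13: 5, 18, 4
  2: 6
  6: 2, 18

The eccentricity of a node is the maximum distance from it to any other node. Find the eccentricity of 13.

The node farthest from 13 is 12 (17 also at distance 5), via 13–4–14–9–11–12 — 5 edges.

5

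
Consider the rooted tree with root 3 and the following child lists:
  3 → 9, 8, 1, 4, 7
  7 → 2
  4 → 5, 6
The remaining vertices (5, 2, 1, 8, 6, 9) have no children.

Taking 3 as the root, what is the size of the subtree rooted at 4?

4's subtree: {4, 6, 5}, size 3.

3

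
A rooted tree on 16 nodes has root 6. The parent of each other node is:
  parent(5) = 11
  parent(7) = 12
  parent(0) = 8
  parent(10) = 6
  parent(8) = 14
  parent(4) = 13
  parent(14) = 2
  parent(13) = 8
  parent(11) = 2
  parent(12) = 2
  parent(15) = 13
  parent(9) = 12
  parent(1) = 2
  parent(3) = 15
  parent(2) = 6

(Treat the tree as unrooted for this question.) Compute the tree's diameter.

7

A longest path is 3 – 15 – 13 – 8 – 14 – 2 – 6 – 10, with 7 edges.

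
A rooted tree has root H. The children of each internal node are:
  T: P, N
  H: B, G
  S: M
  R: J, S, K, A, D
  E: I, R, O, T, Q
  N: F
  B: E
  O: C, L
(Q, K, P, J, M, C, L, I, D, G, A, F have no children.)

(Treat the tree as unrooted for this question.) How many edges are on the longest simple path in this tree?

BFS from F reaches M last, at distance 6; BFS from M confirms no node is farther.
Path: F – N – T – E – R – S – M.

6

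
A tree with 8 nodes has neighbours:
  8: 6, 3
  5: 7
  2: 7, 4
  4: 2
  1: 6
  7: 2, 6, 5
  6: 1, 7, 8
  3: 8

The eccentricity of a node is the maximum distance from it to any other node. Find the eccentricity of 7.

Distances from 7 peak at 3, attained at 3.
7 – 6 – 8 – 3

3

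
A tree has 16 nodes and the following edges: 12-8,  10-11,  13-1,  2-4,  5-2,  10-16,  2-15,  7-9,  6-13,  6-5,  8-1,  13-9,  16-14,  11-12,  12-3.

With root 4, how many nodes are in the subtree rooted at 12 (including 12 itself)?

6

12's subtree: {12, 3, 11, 10, 16, 14}, size 6.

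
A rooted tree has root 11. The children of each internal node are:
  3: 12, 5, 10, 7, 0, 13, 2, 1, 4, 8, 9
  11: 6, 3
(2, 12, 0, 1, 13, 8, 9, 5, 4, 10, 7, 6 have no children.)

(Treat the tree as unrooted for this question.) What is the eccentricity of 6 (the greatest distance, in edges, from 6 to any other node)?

3

The node farthest from 6 is 8 (4, 9, 13, 0, 1, 5, 2, 12, 7, 10 also at distance 3), via 6-11-3-8 — 3 edges.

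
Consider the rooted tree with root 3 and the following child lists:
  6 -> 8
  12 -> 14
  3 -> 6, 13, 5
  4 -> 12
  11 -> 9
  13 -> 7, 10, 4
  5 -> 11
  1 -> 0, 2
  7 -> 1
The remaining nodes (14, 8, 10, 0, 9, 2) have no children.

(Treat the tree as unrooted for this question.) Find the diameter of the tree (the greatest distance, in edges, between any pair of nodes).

7

BFS from 9 reaches 2 last, at distance 7; BFS from 2 confirms no node is farther.
Path: 9 - 11 - 5 - 3 - 13 - 7 - 1 - 2.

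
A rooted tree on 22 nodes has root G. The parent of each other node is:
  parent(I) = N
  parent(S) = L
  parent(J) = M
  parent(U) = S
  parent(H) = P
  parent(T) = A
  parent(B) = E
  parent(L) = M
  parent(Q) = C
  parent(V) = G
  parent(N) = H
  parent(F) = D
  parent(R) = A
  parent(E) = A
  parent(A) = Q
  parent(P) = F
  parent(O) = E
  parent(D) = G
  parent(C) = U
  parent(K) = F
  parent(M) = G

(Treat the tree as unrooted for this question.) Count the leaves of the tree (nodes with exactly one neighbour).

8

The leaves are B, I, J, K, O, R, T, V.
That is 8 leaves.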